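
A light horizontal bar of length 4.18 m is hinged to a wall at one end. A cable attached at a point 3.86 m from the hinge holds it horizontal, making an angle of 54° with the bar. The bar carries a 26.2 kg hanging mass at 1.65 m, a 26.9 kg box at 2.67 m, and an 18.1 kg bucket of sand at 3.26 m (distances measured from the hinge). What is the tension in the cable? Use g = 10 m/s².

Take moments about the hinge.
Hanging mass: 26.2 × 10 = 262 N down at 1.65 m → arm 1.65 m, τ = 262 × 1.65 = 432.3 N·m clockwise.
Box: 26.9 × 10 = 269 N down at 2.67 m → arm 2.67 m, τ = 269 × 2.67 = 718.2 N·m clockwise.
Bucket of sand: 18.1 × 10 = 181 N down at 3.26 m → arm 3.26 m, τ = 181 × 3.26 = 590.1 N·m clockwise.
Total clockwise load moment = 1741 N·m.
The cable tension T acts at 3.86 m; only its component perpendicular to the bar, T sinθ, produces torque. sin 54° = 0.809.
For rotational equilibrium, T × 3.86 × 0.809 = 1741, so T = 1741 / 3.123 = 557 N.

T ≈ 557 N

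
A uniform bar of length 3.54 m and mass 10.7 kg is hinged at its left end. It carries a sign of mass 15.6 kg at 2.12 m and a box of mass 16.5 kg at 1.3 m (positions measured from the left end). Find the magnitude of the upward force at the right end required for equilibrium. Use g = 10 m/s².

Taking torques about the left end:
Beam weight: 10.7 × 10 = 107 N down at 1.77 m → arm 1.77 m, τ = 107 × 1.77 = 189.4 N·m clockwise.
Sign: 15.6 × 10 = 156 N down at 2.12 m → arm 2.12 m, τ = 156 × 2.12 = 330.7 N·m clockwise.
Box: 16.5 × 10 = 165 N down at 1.3 m → arm 1.3 m, τ = 165 × 1.3 = 214.5 N·m clockwise.
Net moment of the loads = 734.6 N·m clockwise.
The upward force F acts at the right end, arm 3.54 m, giving F × 3.54 counterclockwise.
Setting net torque to zero: F × 3.54 = 734.6 → F = 734.6 / 3.54 = 208 N.

F ≈ 208 N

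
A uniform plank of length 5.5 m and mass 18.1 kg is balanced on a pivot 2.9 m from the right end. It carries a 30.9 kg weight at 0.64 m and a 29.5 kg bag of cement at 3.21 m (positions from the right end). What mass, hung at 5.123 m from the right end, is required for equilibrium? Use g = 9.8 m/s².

Sum moments about the pivot (at 2.9 m from the right end) (the support reaction has zero arm there).
Beam weight: 18.1 × 9.8 = 177.4 N down at 2.75 m → arm 0.15 m, τ = 177.4 × 0.15 = 26.61 N·m clockwise.
Weight: 30.9 × 9.8 = 302.8 N down at 0.64 m → arm 2.26 m, τ = 302.8 × 2.26 = 684.3 N·m clockwise.
Bag of cement: 29.5 × 9.8 = 289.1 N down at 3.21 m → arm 0.31 m, τ = 289.1 × 0.31 = 89.62 N·m counterclockwise.
Net moment of known loads = 621.3 N·m clockwise.
An unknown mass m at 5.123 m has arm 2.223 m; its moment is m·g·2.223 counterclockwise.
Setting net torque to zero: m × 9.8 × 2.223 = 621.3 → m = 621.3 / (9.8 × 2.223) = 28.5 kg.

m ≈ 28.5 kg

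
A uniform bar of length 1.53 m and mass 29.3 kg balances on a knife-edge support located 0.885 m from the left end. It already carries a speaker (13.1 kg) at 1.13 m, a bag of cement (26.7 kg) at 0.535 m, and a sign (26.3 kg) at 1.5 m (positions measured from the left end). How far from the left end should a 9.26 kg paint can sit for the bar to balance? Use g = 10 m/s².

x ≈ 0.181 m from the left end

Take moments about the knife-edge support (at 0.885 m from the left end).
Beam weight: 29.3 × 10 = 293 N down at 0.765 m → arm 0.12 m, τ = 293 × 0.12 = 35.16 N·m counterclockwise.
Speaker: 13.1 × 10 = 131 N down at 1.13 m → arm 0.245 m, τ = 131 × 0.245 = 32.09 N·m clockwise.
Bag of cement: 26.7 × 10 = 267 N down at 0.535 m → arm 0.35 m, τ = 267 × 0.35 = 93.45 N·m counterclockwise.
Sign: 26.3 × 10 = 263 N down at 1.5 m → arm 0.615 m, τ = 263 × 0.615 = 161.7 N·m clockwise.
Net moment of existing loads = 65.18 N·m clockwise.
The paint can weighs 9.26 × 10 = 92.6 N and must supply an equal counterclockwise moment, so its lever arm about the knife-edge support is 65.18 / 92.6 = 0.704 m.
That puts it at 0.885 − 0.704 = 0.181 m from the left end.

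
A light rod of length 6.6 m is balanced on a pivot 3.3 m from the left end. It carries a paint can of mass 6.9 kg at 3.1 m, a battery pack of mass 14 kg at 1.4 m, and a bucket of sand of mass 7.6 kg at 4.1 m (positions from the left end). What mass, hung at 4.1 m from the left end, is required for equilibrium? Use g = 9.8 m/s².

Choose the pivot (at 3.3 m from the left end) as the axis so the support reaction has zero arm there.
Paint can: 6.9 × 9.8 = 67.62 N down at 3.1 m → arm 0.2 m, τ = 67.62 × 0.2 = 13.52 N·m counterclockwise.
Battery pack: 14 × 9.8 = 137.2 N down at 1.4 m → arm 1.9 m, τ = 137.2 × 1.9 = 260.7 N·m counterclockwise.
Bucket of sand: 7.6 × 9.8 = 74.48 N down at 4.1 m → arm 0.8 m, τ = 74.48 × 0.8 = 59.58 N·m clockwise.
Net moment of known loads = 214.6 N·m counterclockwise.
An unknown mass m at 4.1 m has arm 0.8 m; its moment is m·g·0.8 clockwise.
Balancing moments: m × 9.8 × 0.8 = 214.6, giving m = 214.6 / (9.8 × 0.8) = 27.4 kg.

m ≈ 27.4 kg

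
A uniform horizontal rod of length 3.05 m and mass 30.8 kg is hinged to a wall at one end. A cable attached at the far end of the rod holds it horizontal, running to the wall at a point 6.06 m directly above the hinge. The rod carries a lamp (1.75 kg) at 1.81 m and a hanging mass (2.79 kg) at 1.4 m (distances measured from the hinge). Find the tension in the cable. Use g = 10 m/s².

T ≈ 198 N

About the hinge:
Beam weight: 30.8 × 10 = 308 N down at 1.525 m → arm 1.525 m, τ = 308 × 1.525 = 469.7 N·m clockwise.
Lamp: 1.75 × 10 = 17.5 N down at 1.81 m → arm 1.81 m, τ = 17.5 × 1.81 = 31.68 N·m clockwise.
Hanging mass: 2.79 × 10 = 27.9 N down at 1.4 m → arm 1.4 m, τ = 27.9 × 1.4 = 39.06 N·m clockwise.
Total clockwise load moment = 540.4 N·m.
The cable tension T acts at 3.05 m; only its component perpendicular to the rod, T sinθ, produces torque. sinθ = h/√(h²+d²) = 6.06/√(6.06²+3.05²) = 0.8932.
Στ = 0 ⇒ T × 3.05 × 0.8932 = 540.4 ⇒ T = 540.4 / 2.724 = 198 N.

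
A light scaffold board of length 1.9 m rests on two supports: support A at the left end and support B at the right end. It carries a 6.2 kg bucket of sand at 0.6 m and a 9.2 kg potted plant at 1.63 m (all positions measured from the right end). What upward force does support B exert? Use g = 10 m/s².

Taking torques about support A:
Bucket of sand: 6.2 × 10 = 62 N down at 0.6 m → arm 1.3 m, τ = 62 × 1.3 = 80.6 N·m clockwise.
Potted plant: 9.2 × 10 = 92 N down at 1.63 m → arm 0.27 m, τ = 92 × 0.27 = 24.84 N·m clockwise.
Net load moment about support A = 105.4 N·m clockwise.
Reaction R at support B is upward at 0 m, arm 1.9 m → moment R × 1.9 counterclockwise.
For rotational equilibrium, R × 1.9 = 105.4, so R = 55.5 N.

R_B ≈ 55.5 N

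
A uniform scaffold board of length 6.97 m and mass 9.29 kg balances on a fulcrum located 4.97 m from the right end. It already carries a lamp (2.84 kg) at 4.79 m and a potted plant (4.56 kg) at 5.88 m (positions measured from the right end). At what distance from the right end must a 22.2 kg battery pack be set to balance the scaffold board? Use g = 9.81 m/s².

x ≈ 5.43 m from the right end

Taking torques about the fulcrum (at 4.97 m from the right end):
Beam weight: 9.29 × 9.81 = 91.13 N down at 3.485 m → arm 1.485 m, τ = 91.13 × 1.485 = 135.3 N·m clockwise.
Lamp: 2.84 × 9.81 = 27.86 N down at 4.79 m → arm 0.18 m, τ = 27.86 × 0.18 = 5.015 N·m clockwise.
Potted plant: 4.56 × 9.81 = 44.73 N down at 5.88 m → arm 0.91 m, τ = 44.73 × 0.91 = 40.7 N·m counterclockwise.
Net moment of existing loads = 99.61 N·m clockwise.
The battery pack weighs 22.2 × 9.81 = 217.8 N and must supply an equal counterclockwise moment, so its lever arm about the fulcrum is 99.61 / 217.8 = 0.457 m.
That puts it at 4.97 + 0.457 = 5.43 m from the right end.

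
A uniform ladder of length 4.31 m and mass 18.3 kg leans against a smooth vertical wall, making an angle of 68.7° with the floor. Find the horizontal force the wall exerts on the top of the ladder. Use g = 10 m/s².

Taking torques about the foot of the ladder:
Ladder weight 18.3×10 = 183 N acts at 2.155 m along the ladder; its horizontal arm is 2.155·cos68.7° = 0.7828 m → τ = 143.3 N·m clockwise.
Wall normal N acts horizontally at the top; its moment arm is the height L sinθ = 4.31·sin68.7° = 4.016 m, counterclockwise.
Στ = 0 ⇒ N × 4.016 = 143.3 ⇒ N = 35.7 N.

N_wall ≈ 35.7 N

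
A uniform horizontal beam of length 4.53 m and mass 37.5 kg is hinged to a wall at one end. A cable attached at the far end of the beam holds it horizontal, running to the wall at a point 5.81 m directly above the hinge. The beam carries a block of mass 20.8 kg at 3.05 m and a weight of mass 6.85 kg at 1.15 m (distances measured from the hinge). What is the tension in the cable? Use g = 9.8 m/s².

T ≈ 429 N

Sum moments about the hinge (the unknown hinge reaction has zero arm there).
Beam weight: 37.5 × 9.8 = 367.5 N down at 2.265 m → arm 2.265 m, τ = 367.5 × 2.265 = 832.4 N·m clockwise.
Block: 20.8 × 9.8 = 203.8 N down at 3.05 m → arm 3.05 m, τ = 203.8 × 3.05 = 621.6 N·m clockwise.
Weight: 6.85 × 9.8 = 67.13 N down at 1.15 m → arm 1.15 m, τ = 67.13 × 1.15 = 77.2 N·m clockwise.
Total clockwise load moment = 1531 N·m.
The cable tension T acts at 4.53 m; only its component perpendicular to the beam, T sinθ, produces torque. sinθ = h/√(h²+d²) = 5.81/√(5.81²+4.53²) = 0.7886.
Balancing moments: T × 4.53 × 0.7886 = 1531, giving T = 1531 / 3.572 = 429 N.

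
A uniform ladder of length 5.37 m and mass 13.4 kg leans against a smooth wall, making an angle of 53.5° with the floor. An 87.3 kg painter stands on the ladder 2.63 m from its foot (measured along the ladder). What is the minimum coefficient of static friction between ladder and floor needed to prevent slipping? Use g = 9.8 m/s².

Taking torques about the foot of the ladder:
Ladder weight 13.4×9.8 = 131.3 N acts at 2.685 m along the ladder; its horizontal arm is 2.685·cos53.5° = 1.597 m → τ = 209.7 N·m clockwise.
Painter: 87.3×9.8 = 855.5 N at 2.63 m → arm 1.564 m → τ = 1338 N·m clockwise.
Wall normal N acts horizontally at the top; its moment arm is the height L sinθ = 5.37·sin53.5° = 4.317 m, counterclockwise.
Στ = 0 ⇒ N × 4.317 = 1548 ⇒ N = 358.6 N.
ΣFx = 0 ⇒ f = N_wall = 358.6 N. ΣFy = 0 ⇒ N_floor = 986.8 N.
μ_min = f / N_floor = 358.6 / 986.8 = 0.363.

μ_min ≈ 0.363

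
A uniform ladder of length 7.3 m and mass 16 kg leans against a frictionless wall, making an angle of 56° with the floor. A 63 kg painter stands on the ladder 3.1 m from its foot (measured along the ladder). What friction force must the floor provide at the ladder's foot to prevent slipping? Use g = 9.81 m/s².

About the foot of the ladder:
Ladder weight 16×9.81 = 157 N acts at 3.65 m along the ladder; its horizontal arm is 3.65·cos56° = 2.041 m → τ = 320.4 N·m clockwise.
Painter: 63×9.81 = 618 N at 3.1 m → arm 1.733 m → τ = 1071 N·m clockwise.
Wall normal N acts horizontally at the top; its moment arm is the height L sinθ = 7.3·sin56° = 6.052 m, counterclockwise.
For rotational equilibrium, N × 6.052 = 1391, so N = 230 N.
ΣFx = 0: friction at the foot balances the wall's push, so f = N_wall = 230 N.

f ≈ 230 N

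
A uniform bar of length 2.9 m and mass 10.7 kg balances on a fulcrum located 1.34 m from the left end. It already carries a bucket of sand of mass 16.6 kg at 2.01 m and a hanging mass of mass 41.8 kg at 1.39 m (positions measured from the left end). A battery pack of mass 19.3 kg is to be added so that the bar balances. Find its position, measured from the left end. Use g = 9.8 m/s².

x ≈ 0.594 m from the left end

Taking torques about the fulcrum (at 1.34 m from the left end):
Beam weight: 10.7 × 9.8 = 104.9 N down at 1.45 m → arm 0.11 m, τ = 104.9 × 0.11 = 11.54 N·m clockwise.
Bucket of sand: 16.6 × 9.8 = 162.7 N down at 2.01 m → arm 0.67 m, τ = 162.7 × 0.67 = 109 N·m clockwise.
Hanging mass: 41.8 × 9.8 = 409.6 N down at 1.39 m → arm 0.05 m, τ = 409.6 × 0.05 = 20.48 N·m clockwise.
Net moment of existing loads = 141 N·m clockwise.
The battery pack weighs 19.3 × 9.8 = 189.1 N and must supply an equal counterclockwise moment, so its lever arm about the fulcrum is 141 / 189.1 = 0.746 m.
That puts it at 1.34 − 0.746 = 0.594 m from the left end.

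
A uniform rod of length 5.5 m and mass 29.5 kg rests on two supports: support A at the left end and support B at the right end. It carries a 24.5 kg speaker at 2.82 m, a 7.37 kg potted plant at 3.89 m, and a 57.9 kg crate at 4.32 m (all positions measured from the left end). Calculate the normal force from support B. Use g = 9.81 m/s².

R_B ≈ 765 N

About support A:
Beam weight: 29.5 × 9.81 = 289.4 N down at 2.75 m → arm 2.75 m, τ = 289.4 × 2.75 = 795.8 N·m clockwise.
Speaker: 24.5 × 9.81 = 240.3 N down at 2.82 m → arm 2.82 m, τ = 240.3 × 2.82 = 677.6 N·m clockwise.
Potted plant: 7.37 × 9.81 = 72.3 N down at 3.89 m → arm 3.89 m, τ = 72.3 × 3.89 = 281.2 N·m clockwise.
Crate: 57.9 × 9.81 = 568 N down at 4.32 m → arm 4.32 m, τ = 568 × 4.32 = 2454 N·m clockwise.
Net load moment about support A = 4209 N·m clockwise.
Reaction R at support B is upward at 5.5 m, arm 5.5 m → moment R × 5.5 counterclockwise.
Στ = 0 ⇒ R × 5.5 = 4209 ⇒ R = 765 N.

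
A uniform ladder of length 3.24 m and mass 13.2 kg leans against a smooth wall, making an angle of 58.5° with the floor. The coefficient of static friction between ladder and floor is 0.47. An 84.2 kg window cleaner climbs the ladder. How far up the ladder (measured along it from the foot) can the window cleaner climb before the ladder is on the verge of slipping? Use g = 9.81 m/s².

Choose the foot of the ladder as the axis so the floor normal and friction both act there and drop out.
Ladder weight 13.2×9.81 = 129.5 N acts at 1.62 m along the ladder; its horizontal arm is 1.62·cos58.5° = 0.8464 m → τ = 109.6 N·m clockwise.
Window cleaner weight 84.2×9.81 = 826 N at distance d → arm d·cos58.5° → τ = 826·d·0.5225 clockwise.
Wall normal N at the top has arm L sinθ = 2.763 m counterclockwise, so Στ = 0 gives N·2.763 = 109.6 + 431.6·d.
ΣFy = 0 ⇒ N_floor = 955.5 N, so the maximum friction is μ_s·N_floor = 0.47×955.5 = 449.1 N. ΣFx = 0 ⇒ N_wall = f, so at the slipping point N = 449.1 N.
Substituting: 449.1×2.763 = 109.6 + 431.6·d ⇒ d = (1241 − 109.6) / 431.6 = 2.62 m.

d ≈ 2.62 m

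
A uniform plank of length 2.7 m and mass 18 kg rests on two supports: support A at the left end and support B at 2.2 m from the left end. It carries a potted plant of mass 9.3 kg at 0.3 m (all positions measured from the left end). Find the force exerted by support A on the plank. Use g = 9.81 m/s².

R_A ≈ 147 N

Choose support B as the axis so its reaction then has zero moment arm.
Beam weight: 18 × 9.81 = 176.6 N down at 1.35 m → arm 0.85 m, τ = 176.6 × 0.85 = 150.1 N·m counterclockwise.
Potted plant: 9.3 × 9.81 = 91.23 N down at 0.3 m → arm 1.9 m, τ = 91.23 × 1.9 = 173.3 N·m counterclockwise.
Net load moment about support B = 323.4 N·m counterclockwise.
Reaction R at support A is upward at 0 m, arm 2.2 m → moment R × 2.2 clockwise.
Setting net torque to zero: R × 2.2 = 323.4 → R = 147 N.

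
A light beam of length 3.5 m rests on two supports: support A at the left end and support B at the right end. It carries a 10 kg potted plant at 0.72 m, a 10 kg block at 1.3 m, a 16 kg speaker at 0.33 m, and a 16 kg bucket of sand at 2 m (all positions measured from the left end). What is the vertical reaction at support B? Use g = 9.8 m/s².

R_B ≈ 161 N

Taking torques about support A:
Potted plant: 10 × 9.8 = 98 N down at 0.72 m → arm 0.72 m, τ = 98 × 0.72 = 70.56 N·m clockwise.
Block: 10 × 9.8 = 98 N down at 1.3 m → arm 1.3 m, τ = 98 × 1.3 = 127.4 N·m clockwise.
Speaker: 16 × 9.8 = 156.8 N down at 0.33 m → arm 0.33 m, τ = 156.8 × 0.33 = 51.74 N·m clockwise.
Bucket of sand: 16 × 9.8 = 156.8 N down at 2 m → arm 2 m, τ = 156.8 × 2 = 313.6 N·m clockwise.
Net load moment about support A = 563.3 N·m clockwise.
Reaction R at support B is upward at 3.5 m, arm 3.5 m → moment R × 3.5 counterclockwise.
Στ = 0 ⇒ R × 3.5 = 563.3 ⇒ R = 161 N.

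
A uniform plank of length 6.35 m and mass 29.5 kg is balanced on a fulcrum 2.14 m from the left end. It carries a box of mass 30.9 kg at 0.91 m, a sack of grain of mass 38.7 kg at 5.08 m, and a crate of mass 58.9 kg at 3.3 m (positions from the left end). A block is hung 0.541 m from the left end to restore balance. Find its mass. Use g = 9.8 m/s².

Sum moments about the fulcrum (at 2.14 m from the left end) (the support reaction has zero arm there).
Beam weight: 29.5 × 9.8 = 289.1 N down at 3.175 m → arm 1.035 m, τ = 289.1 × 1.035 = 299.2 N·m clockwise.
Box: 30.9 × 9.8 = 302.8 N down at 0.91 m → arm 1.23 m, τ = 302.8 × 1.23 = 372.4 N·m counterclockwise.
Sack of grain: 38.7 × 9.8 = 379.3 N down at 5.08 m → arm 2.94 m, τ = 379.3 × 2.94 = 1115 N·m clockwise.
Crate: 58.9 × 9.8 = 577.2 N down at 3.3 m → arm 1.16 m, τ = 577.2 × 1.16 = 669.6 N·m clockwise.
Net moment of known loads = 1711 N·m clockwise.
An unknown mass m at 0.541 m has arm 1.599 m; its moment is m·g·1.599 counterclockwise.
Balancing moments: m × 9.8 × 1.599 = 1711, giving m = 1711 / (9.8 × 1.599) = 109 kg.

m ≈ 109 kg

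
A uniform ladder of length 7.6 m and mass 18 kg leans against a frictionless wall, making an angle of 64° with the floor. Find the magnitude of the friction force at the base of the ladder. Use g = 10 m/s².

Sum moments about the foot of the ladder (the floor normal and friction both act there and drop out).
Ladder weight 18×10 = 180 N acts at 3.8 m along the ladder; its horizontal arm is 3.8·cos64° = 1.666 m → τ = 299.9 N·m clockwise.
Wall normal N acts horizontally at the top; its moment arm is the height L sinθ = 7.6·sin64° = 6.831 m, counterclockwise.
For rotational equilibrium, N × 6.831 = 299.9, so N = 43.9 N.
ΣFx = 0: friction at the foot balances the wall's push, so f = N_wall = 43.9 N.

f ≈ 43.9 N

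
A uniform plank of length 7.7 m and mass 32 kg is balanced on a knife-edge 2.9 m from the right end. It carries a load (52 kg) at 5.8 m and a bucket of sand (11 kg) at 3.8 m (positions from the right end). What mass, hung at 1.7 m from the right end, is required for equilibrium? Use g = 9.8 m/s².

Taking torques about the knife-edge (at 2.9 m from the right end):
Beam weight: 32 × 9.8 = 313.6 N down at 3.85 m → arm 0.95 m, τ = 313.6 × 0.95 = 297.9 N·m counterclockwise.
Load: 52 × 9.8 = 509.6 N down at 5.8 m → arm 2.9 m, τ = 509.6 × 2.9 = 1478 N·m counterclockwise.
Bucket of sand: 11 × 9.8 = 107.8 N down at 3.8 m → arm 0.9 m, τ = 107.8 × 0.9 = 97.02 N·m counterclockwise.
Net moment of known loads = 1873 N·m counterclockwise.
An unknown mass m at 1.7 m has arm 1.2 m; its moment is m·g·1.2 clockwise.
Setting net torque to zero: m × 9.8 × 1.2 = 1873 → m = 1873 / (9.8 × 1.2) = 159 kg.

m ≈ 159 kg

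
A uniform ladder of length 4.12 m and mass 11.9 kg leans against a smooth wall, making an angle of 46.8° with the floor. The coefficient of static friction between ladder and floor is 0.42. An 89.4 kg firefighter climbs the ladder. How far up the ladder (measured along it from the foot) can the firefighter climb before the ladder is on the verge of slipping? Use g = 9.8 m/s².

Take moments about the foot of the ladder.
Ladder weight 11.9×9.8 = 116.6 N acts at 2.06 m along the ladder; its horizontal arm is 2.06·cos46.8° = 1.41 m → τ = 164.4 N·m clockwise.
Firefighter weight 89.4×9.8 = 876.1 N at distance d → arm d·cos46.8° → τ = 876.1·d·0.6845 clockwise.
Wall normal N at the top has arm L sinθ = 3.003 m counterclockwise, so Στ = 0 gives N·3.003 = 164.4 + 599.7·d.
ΣFy = 0 ⇒ N_floor = 992.7 N, so the maximum friction is μ_s·N_floor = 0.42×992.7 = 416.9 N. ΣFx = 0 ⇒ N_wall = f, so at the slipping point N = 416.9 N.
Substituting: 416.9×3.003 = 164.4 + 599.7·d ⇒ d = (1252 − 164.4) / 599.7 = 1.81 m.

d ≈ 1.81 m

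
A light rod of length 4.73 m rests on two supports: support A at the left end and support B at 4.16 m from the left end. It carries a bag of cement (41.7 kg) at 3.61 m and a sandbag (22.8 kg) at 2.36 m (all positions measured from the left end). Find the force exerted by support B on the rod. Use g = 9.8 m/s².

R_B ≈ 481 N

Taking torques about support A:
Bag of cement: 41.7 × 9.8 = 408.7 N down at 3.61 m → arm 3.61 m, τ = 408.7 × 3.61 = 1475 N·m clockwise.
Sandbag: 22.8 × 9.8 = 223.4 N down at 2.36 m → arm 2.36 m, τ = 223.4 × 2.36 = 527.2 N·m clockwise.
Net load moment about support A = 2002 N·m clockwise.
Reaction R at support B is upward at 4.16 m, arm 4.16 m → moment R × 4.16 counterclockwise.
Στ = 0 ⇒ R × 4.16 = 2002 ⇒ R = 481 N.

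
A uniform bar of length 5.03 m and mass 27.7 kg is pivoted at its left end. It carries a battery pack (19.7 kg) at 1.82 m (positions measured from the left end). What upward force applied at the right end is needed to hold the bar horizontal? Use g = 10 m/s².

F ≈ 210 N

Take moments about the left end.
Beam weight: 27.7 × 10 = 277 N down at 2.515 m → arm 2.515 m, τ = 277 × 2.515 = 696.7 N·m clockwise.
Battery pack: 19.7 × 10 = 197 N down at 1.82 m → arm 1.82 m, τ = 197 × 1.82 = 358.5 N·m clockwise.
Net moment of the loads = 1055 N·m clockwise.
The upward force F acts at the right end, arm 5.03 m, giving F × 5.03 counterclockwise.
For rotational equilibrium, F × 5.03 = 1055, so F = 1055 / 5.03 = 210 N.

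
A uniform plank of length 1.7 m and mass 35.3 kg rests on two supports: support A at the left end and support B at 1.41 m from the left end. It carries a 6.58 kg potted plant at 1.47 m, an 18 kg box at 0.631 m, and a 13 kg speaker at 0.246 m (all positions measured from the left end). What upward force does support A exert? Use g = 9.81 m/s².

Take moments about support B.
Beam weight: 35.3 × 9.81 = 346.3 N down at 0.85 m → arm 0.56 m, τ = 346.3 × 0.56 = 193.9 N·m counterclockwise.
Potted plant: 6.58 × 9.81 = 64.55 N down at 1.47 m → arm 0.06 m, τ = 64.55 × 0.06 = 3.873 N·m clockwise.
Box: 18 × 9.81 = 176.6 N down at 0.631 m → arm 0.779 m, τ = 176.6 × 0.779 = 137.6 N·m counterclockwise.
Speaker: 13 × 9.81 = 127.5 N down at 0.246 m → arm 1.164 m, τ = 127.5 × 1.164 = 148.4 N·m counterclockwise.
Net load moment about support B = 476 N·m counterclockwise.
Reaction R at support A is upward at 0 m, arm 1.41 m → moment R × 1.41 clockwise.
Στ = 0 ⇒ R × 1.41 = 476 ⇒ R = 338 N.

R_A ≈ 338 N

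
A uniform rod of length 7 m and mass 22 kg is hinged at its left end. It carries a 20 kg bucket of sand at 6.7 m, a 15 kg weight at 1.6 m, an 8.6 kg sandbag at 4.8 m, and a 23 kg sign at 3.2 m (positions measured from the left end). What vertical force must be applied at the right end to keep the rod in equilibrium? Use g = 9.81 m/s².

Taking torques about the left end:
Beam weight: 22 × 9.81 = 215.8 N down at 3.5 m → arm 3.5 m, τ = 215.8 × 3.5 = 755.3 N·m clockwise.
Bucket of sand: 20 × 9.81 = 196.2 N down at 6.7 m → arm 6.7 m, τ = 196.2 × 6.7 = 1315 N·m clockwise.
Weight: 15 × 9.81 = 147.2 N down at 1.6 m → arm 1.6 m, τ = 147.2 × 1.6 = 235.5 N·m clockwise.
Sandbag: 8.6 × 9.81 = 84.37 N down at 4.8 m → arm 4.8 m, τ = 84.37 × 4.8 = 405 N·m clockwise.
Sign: 23 × 9.81 = 225.6 N down at 3.2 m → arm 3.2 m, τ = 225.6 × 3.2 = 721.9 N·m clockwise.
Net moment of the loads = 3433 N·m clockwise.
The upward force F acts at the right end, arm 7 m, giving F × 7 counterclockwise.
For rotational equilibrium, F × 7 = 3433, so F = 3433 / 7 = 490 N.

F ≈ 490 N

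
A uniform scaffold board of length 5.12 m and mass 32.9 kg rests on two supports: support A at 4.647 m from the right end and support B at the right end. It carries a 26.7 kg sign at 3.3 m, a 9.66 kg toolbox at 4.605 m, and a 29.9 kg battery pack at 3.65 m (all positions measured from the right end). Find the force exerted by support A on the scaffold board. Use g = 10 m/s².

Taking torques about support B:
Beam weight: 32.9 × 10 = 329 N down at 2.56 m → arm 2.56 m, τ = 329 × 2.56 = 842.2 N·m counterclockwise.
Sign: 26.7 × 10 = 267 N down at 3.3 m → arm 3.3 m, τ = 267 × 3.3 = 881.1 N·m counterclockwise.
Toolbox: 9.66 × 10 = 96.6 N down at 4.605 m → arm 4.605 m, τ = 96.6 × 4.605 = 444.8 N·m counterclockwise.
Battery pack: 29.9 × 10 = 299 N down at 3.65 m → arm 3.65 m, τ = 299 × 3.65 = 1091 N·m counterclockwise.
Net load moment about support B = 3259 N·m counterclockwise.
Reaction R at support A is upward at 4.647 m, arm 4.647 m → moment R × 4.647 clockwise.
Στ = 0 ⇒ R × 4.647 = 3259 ⇒ R = 701 N.

R_A ≈ 701 N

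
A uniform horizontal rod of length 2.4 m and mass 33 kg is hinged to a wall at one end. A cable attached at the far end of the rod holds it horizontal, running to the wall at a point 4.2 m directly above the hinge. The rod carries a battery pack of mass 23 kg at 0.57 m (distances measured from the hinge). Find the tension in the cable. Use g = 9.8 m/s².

T ≈ 248 N

Take moments about the hinge.
Beam weight: 33 × 9.8 = 323.4 N down at 1.2 m → arm 1.2 m, τ = 323.4 × 1.2 = 388.1 N·m clockwise.
Battery pack: 23 × 9.8 = 225.4 N down at 0.57 m → arm 0.57 m, τ = 225.4 × 0.57 = 128.5 N·m clockwise.
Total clockwise load moment = 516.6 N·m.
The cable tension T acts at 2.4 m; only its component perpendicular to the rod, T sinθ, produces torque. sinθ = h/√(h²+d²) = 4.2/√(4.2²+2.4²) = 0.8682.
Στ = 0 ⇒ T × 2.4 × 0.8682 = 516.6 ⇒ T = 516.6 / 2.084 = 248 N.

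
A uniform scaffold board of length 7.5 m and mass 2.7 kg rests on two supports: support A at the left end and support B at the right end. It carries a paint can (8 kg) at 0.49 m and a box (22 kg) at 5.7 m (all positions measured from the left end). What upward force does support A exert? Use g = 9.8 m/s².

Take moments about support B.
Beam weight: 2.7 × 9.8 = 26.46 N down at 3.75 m → arm 3.75 m, τ = 26.46 × 3.75 = 99.23 N·m counterclockwise.
Paint can: 8 × 9.8 = 78.4 N down at 0.49 m → arm 7.01 m, τ = 78.4 × 7.01 = 549.6 N·m counterclockwise.
Box: 22 × 9.8 = 215.6 N down at 5.7 m → arm 1.8 m, τ = 215.6 × 1.8 = 388.1 N·m counterclockwise.
Net load moment about support B = 1037 N·m counterclockwise.
Reaction R at support A is upward at 0 m, arm 7.5 m → moment R × 7.5 clockwise.
Στ = 0 ⇒ R × 7.5 = 1037 ⇒ R = 138 N.

R_A ≈ 138 N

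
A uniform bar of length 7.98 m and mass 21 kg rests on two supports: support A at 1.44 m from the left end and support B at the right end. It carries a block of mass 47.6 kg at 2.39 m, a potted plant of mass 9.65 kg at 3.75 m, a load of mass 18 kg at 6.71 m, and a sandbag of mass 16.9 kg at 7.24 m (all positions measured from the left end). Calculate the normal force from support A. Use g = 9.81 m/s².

About support B:
Beam weight: 21 × 9.81 = 206 N down at 3.99 m → arm 3.99 m, τ = 206 × 3.99 = 821.9 N·m counterclockwise.
Block: 47.6 × 9.81 = 467 N down at 2.39 m → arm 5.59 m, τ = 467 × 5.59 = 2611 N·m counterclockwise.
Potted plant: 9.65 × 9.81 = 94.67 N down at 3.75 m → arm 4.23 m, τ = 94.67 × 4.23 = 400.5 N·m counterclockwise.
Load: 18 × 9.81 = 176.6 N down at 6.71 m → arm 1.27 m, τ = 176.6 × 1.27 = 224.3 N·m counterclockwise.
Sandbag: 16.9 × 9.81 = 165.8 N down at 7.24 m → arm 0.74 m, τ = 165.8 × 0.74 = 122.7 N·m counterclockwise.
Net load moment about support B = 4180 N·m counterclockwise.
Reaction R at support A is upward at 1.44 m, arm 6.54 m → moment R × 6.54 clockwise.
For rotational equilibrium, R × 6.54 = 4180, so R = 639 N.

R_A ≈ 639 N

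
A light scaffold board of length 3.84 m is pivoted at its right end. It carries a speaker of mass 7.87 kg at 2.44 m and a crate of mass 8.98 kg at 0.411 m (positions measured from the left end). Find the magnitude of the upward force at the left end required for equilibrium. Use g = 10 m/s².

F ≈ 109 N

Take moments about the right end.
Speaker: 7.87 × 10 = 78.7 N down at 2.44 m → arm 1.4 m, τ = 78.7 × 1.4 = 110.2 N·m counterclockwise.
Crate: 8.98 × 10 = 89.8 N down at 0.411 m → arm 3.429 m, τ = 89.8 × 3.429 = 307.9 N·m counterclockwise.
Net moment of the loads = 418.1 N·m counterclockwise.
The upward force F acts at the left end, arm 3.84 m, giving F × 3.84 clockwise.
Στ = 0 ⇒ F × 3.84 = 418.1 ⇒ F = 418.1 / 3.84 = 109 N.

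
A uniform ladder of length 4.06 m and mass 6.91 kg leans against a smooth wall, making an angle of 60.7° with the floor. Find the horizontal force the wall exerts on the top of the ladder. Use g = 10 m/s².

Taking torques about the foot of the ladder:
Ladder weight 6.91×10 = 69.1 N acts at 2.03 m along the ladder; its horizontal arm is 2.03·cos60.7° = 0.9934 m → τ = 68.64 N·m clockwise.
Wall normal N acts horizontally at the top; its moment arm is the height L sinθ = 4.06·sin60.7° = 3.541 m, counterclockwise.
Setting net torque to zero: N × 3.541 = 68.64 → N = 19.4 N.

N_wall ≈ 19.4 N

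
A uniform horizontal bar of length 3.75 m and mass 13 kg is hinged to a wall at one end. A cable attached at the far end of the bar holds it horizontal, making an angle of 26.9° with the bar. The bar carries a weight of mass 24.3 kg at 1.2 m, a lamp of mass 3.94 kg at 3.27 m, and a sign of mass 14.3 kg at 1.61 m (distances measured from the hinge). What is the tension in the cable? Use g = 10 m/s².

T ≈ 527 N

Take moments about the hinge.
Beam weight: 13 × 10 = 130 N down at 1.875 m → arm 1.875 m, τ = 130 × 1.875 = 243.8 N·m clockwise.
Weight: 24.3 × 10 = 243 N down at 1.2 m → arm 1.2 m, τ = 243 × 1.2 = 291.6 N·m clockwise.
Lamp: 3.94 × 10 = 39.4 N down at 3.27 m → arm 3.27 m, τ = 39.4 × 3.27 = 128.8 N·m clockwise.
Sign: 14.3 × 10 = 143 N down at 1.61 m → arm 1.61 m, τ = 143 × 1.61 = 230.2 N·m clockwise.
Total clockwise load moment = 894.4 N·m.
The cable tension T acts at 3.75 m; only its component perpendicular to the bar, T sinθ, produces torque. sin 26.9° = 0.4524.
Setting net torque to zero: T × 3.75 × 0.4524 = 894.4 → T = 894.4 / 1.697 = 527 N.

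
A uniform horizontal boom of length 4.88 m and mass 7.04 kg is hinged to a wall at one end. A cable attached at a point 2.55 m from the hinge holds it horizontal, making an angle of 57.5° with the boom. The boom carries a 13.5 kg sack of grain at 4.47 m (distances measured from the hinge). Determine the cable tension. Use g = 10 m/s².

About the hinge:
Beam weight: 7.04 × 10 = 70.4 N down at 2.44 m → arm 2.44 m, τ = 70.4 × 2.44 = 171.8 N·m clockwise.
Sack of grain: 13.5 × 10 = 135 N down at 4.47 m → arm 4.47 m, τ = 135 × 4.47 = 603.4 N·m clockwise.
Total clockwise load moment = 775.2 N·m.
The cable tension T acts at 2.55 m; only its component perpendicular to the boom, T sinθ, produces torque. sin 57.5° = 0.8434.
Balancing moments: T × 2.55 × 0.8434 = 775.2, giving T = 775.2 / 2.151 = 360 N.

T ≈ 360 N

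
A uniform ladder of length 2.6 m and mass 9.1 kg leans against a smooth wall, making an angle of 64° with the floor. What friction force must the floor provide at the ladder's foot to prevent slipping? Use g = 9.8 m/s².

f ≈ 21.7 N

Take moments about the foot of the ladder.
Ladder weight 9.1×9.8 = 89.18 N acts at 1.3 m along the ladder; its horizontal arm is 1.3·cos64° = 0.5699 m → τ = 50.82 N·m clockwise.
Wall normal N acts horizontally at the top; its moment arm is the height L sinθ = 2.6·sin64° = 2.337 m, counterclockwise.
For rotational equilibrium, N × 2.337 = 50.82, so N = 21.7 N.
ΣFx = 0: friction at the foot balances the wall's push, so f = N_wall = 21.7 N.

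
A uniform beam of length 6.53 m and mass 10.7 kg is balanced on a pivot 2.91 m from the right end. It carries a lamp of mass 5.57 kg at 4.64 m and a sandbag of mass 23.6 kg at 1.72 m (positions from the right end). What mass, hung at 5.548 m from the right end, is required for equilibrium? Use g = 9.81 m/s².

m ≈ 5.55 kg

Choose the pivot (at 2.91 m from the right end) as the axis so the support reaction has zero arm there.
Beam weight: 10.7 × 9.81 = 105 N down at 3.265 m → arm 0.355 m, τ = 105 × 0.355 = 37.27 N·m counterclockwise.
Lamp: 5.57 × 9.81 = 54.64 N down at 4.64 m → arm 1.73 m, τ = 54.64 × 1.73 = 94.53 N·m counterclockwise.
Sandbag: 23.6 × 9.81 = 231.5 N down at 1.72 m → arm 1.19 m, τ = 231.5 × 1.19 = 275.5 N·m clockwise.
Net moment of known loads = 143.7 N·m clockwise.
An unknown mass m at 5.548 m has arm 2.638 m; its moment is m·g·2.638 counterclockwise.
For rotational equilibrium, m × 9.81 × 2.638 = 143.7, so m = 143.7 / (9.81 × 2.638) = 5.55 kg.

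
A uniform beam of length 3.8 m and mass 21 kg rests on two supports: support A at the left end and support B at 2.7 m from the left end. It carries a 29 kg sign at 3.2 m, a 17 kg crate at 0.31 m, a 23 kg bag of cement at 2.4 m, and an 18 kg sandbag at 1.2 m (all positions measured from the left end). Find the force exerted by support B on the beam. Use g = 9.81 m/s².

Choose support A as the axis so its reaction then has zero moment arm.
Beam weight: 21 × 9.81 = 206 N down at 1.9 m → arm 1.9 m, τ = 206 × 1.9 = 391.4 N·m clockwise.
Sign: 29 × 9.81 = 284.5 N down at 3.2 m → arm 3.2 m, τ = 284.5 × 3.2 = 910.4 N·m clockwise.
Crate: 17 × 9.81 = 166.8 N down at 0.31 m → arm 0.31 m, τ = 166.8 × 0.31 = 51.71 N·m clockwise.
Bag of cement: 23 × 9.81 = 225.6 N down at 2.4 m → arm 2.4 m, τ = 225.6 × 2.4 = 541.4 N·m clockwise.
Sandbag: 18 × 9.81 = 176.6 N down at 1.2 m → arm 1.2 m, τ = 176.6 × 1.2 = 211.9 N·m clockwise.
Net load moment about support A = 2107 N·m clockwise.
Reaction R at support B is upward at 2.7 m, arm 2.7 m → moment R × 2.7 counterclockwise.
Στ = 0 ⇒ R × 2.7 = 2107 ⇒ R = 780 N.

R_B ≈ 780 N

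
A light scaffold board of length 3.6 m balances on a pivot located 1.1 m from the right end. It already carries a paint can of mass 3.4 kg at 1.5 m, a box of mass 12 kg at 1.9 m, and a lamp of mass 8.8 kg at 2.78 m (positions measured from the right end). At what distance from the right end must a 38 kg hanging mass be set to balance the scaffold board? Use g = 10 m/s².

Taking torques about the pivot (at 1.1 m from the right end):
Paint can: 3.4 × 10 = 34 N down at 1.5 m → arm 0.4 m, τ = 34 × 0.4 = 13.6 N·m counterclockwise.
Box: 12 × 10 = 120 N down at 1.9 m → arm 0.8 m, τ = 120 × 0.8 = 96 N·m counterclockwise.
Lamp: 8.8 × 10 = 88 N down at 2.78 m → arm 1.68 m, τ = 88 × 1.68 = 147.8 N·m counterclockwise.
Net moment of existing loads = 257.4 N·m counterclockwise.
The hanging mass weighs 38 × 10 = 380 N and must supply an equal clockwise moment, so its lever arm about the pivot is 257.4 / 380 = 0.677 m.
That puts it at 1.1 − 0.677 = 0.423 m from the right end.

x ≈ 0.423 m from the right end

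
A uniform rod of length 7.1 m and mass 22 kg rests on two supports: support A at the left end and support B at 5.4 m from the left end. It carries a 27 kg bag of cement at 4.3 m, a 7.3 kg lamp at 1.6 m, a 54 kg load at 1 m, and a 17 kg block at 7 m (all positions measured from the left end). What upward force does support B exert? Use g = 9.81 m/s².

R_B ≈ 688 N

About support A:
Beam weight: 22 × 9.81 = 215.8 N down at 3.55 m → arm 3.55 m, τ = 215.8 × 3.55 = 766.1 N·m clockwise.
Bag of cement: 27 × 9.81 = 264.9 N down at 4.3 m → arm 4.3 m, τ = 264.9 × 4.3 = 1139 N·m clockwise.
Lamp: 7.3 × 9.81 = 71.61 N down at 1.6 m → arm 1.6 m, τ = 71.61 × 1.6 = 114.6 N·m clockwise.
Load: 54 × 9.81 = 529.7 N down at 1 m → arm 1 m, τ = 529.7 × 1 = 529.7 N·m clockwise.
Block: 17 × 9.81 = 166.8 N down at 7 m → arm 7 m, τ = 166.8 × 7 = 1168 N·m clockwise.
Net load moment about support A = 3717 N·m clockwise.
Reaction R at support B is upward at 5.4 m, arm 5.4 m → moment R × 5.4 counterclockwise.
Setting net torque to zero: R × 5.4 = 3717 → R = 688 N.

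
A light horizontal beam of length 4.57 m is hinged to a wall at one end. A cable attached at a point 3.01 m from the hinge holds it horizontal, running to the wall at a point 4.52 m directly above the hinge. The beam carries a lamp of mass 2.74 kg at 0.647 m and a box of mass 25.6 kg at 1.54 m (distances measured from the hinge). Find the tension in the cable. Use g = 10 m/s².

T ≈ 164 N

Choose the hinge as the axis so the unknown hinge reaction has zero arm there.
Lamp: 2.74 × 10 = 27.4 N down at 0.647 m → arm 0.647 m, τ = 27.4 × 0.647 = 17.73 N·m clockwise.
Box: 25.6 × 10 = 256 N down at 1.54 m → arm 1.54 m, τ = 256 × 1.54 = 394.2 N·m clockwise.
Total clockwise load moment = 411.9 N·m.
The cable tension T acts at 3.01 m; only its component perpendicular to the beam, T sinθ, produces torque. sinθ = h/√(h²+d²) = 4.52/√(4.52²+3.01²) = 0.8323.
Setting net torque to zero: T × 3.01 × 0.8323 = 411.9 → T = 411.9 / 2.505 = 164 N.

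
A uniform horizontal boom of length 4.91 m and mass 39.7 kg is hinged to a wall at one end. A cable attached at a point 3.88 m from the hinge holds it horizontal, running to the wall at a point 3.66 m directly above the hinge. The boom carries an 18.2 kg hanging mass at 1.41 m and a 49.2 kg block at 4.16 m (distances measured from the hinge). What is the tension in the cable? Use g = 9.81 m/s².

Sum moments about the hinge (the unknown hinge reaction has zero arm there).
Beam weight: 39.7 × 9.81 = 389.5 N down at 2.455 m → arm 2.455 m, τ = 389.5 × 2.455 = 956.2 N·m clockwise.
Hanging mass: 18.2 × 9.81 = 178.5 N down at 1.41 m → arm 1.41 m, τ = 178.5 × 1.41 = 251.7 N·m clockwise.
Block: 49.2 × 9.81 = 482.7 N down at 4.16 m → arm 4.16 m, τ = 482.7 × 4.16 = 2008 N·m clockwise.
Total clockwise load moment = 3216 N·m.
The cable tension T acts at 3.88 m; only its component perpendicular to the boom, T sinθ, produces torque. sinθ = h/√(h²+d²) = 3.66/√(3.66²+3.88²) = 0.6862.
Setting net torque to zero: T × 3.88 × 0.6862 = 3216 → T = 3216 / 2.662 = 1210 N.

T ≈ 1210 N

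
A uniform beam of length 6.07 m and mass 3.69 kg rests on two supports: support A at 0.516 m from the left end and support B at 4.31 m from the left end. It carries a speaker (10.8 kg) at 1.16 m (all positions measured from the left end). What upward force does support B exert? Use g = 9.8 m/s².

R_B ≈ 42 N

Sum moments about support A (its reaction then has zero moment arm).
Beam weight: 3.69 × 9.8 = 36.16 N down at 3.035 m → arm 2.519 m, τ = 36.16 × 2.519 = 91.09 N·m clockwise.
Speaker: 10.8 × 9.8 = 105.8 N down at 1.16 m → arm 0.644 m, τ = 105.8 × 0.644 = 68.14 N·m clockwise.
Net load moment about support A = 159.2 N·m clockwise.
Reaction R at support B is upward at 4.31 m, arm 3.794 m → moment R × 3.794 counterclockwise.
Στ = 0 ⇒ R × 3.794 = 159.2 ⇒ R = 42 N.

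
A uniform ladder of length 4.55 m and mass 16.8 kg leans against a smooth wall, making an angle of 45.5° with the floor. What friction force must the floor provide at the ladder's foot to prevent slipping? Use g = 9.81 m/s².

f ≈ 81 N

Taking torques about the foot of the ladder:
Ladder weight 16.8×9.81 = 164.8 N acts at 2.275 m along the ladder; its horizontal arm is 2.275·cos45.5° = 1.595 m → τ = 262.9 N·m clockwise.
Wall normal N acts horizontally at the top; its moment arm is the height L sinθ = 4.55·sin45.5° = 3.245 m, counterclockwise.
Setting net torque to zero: N × 3.245 = 262.9 → N = 81 N.
ΣFx = 0: friction at the foot balances the wall's push, so f = N_wall = 81 N.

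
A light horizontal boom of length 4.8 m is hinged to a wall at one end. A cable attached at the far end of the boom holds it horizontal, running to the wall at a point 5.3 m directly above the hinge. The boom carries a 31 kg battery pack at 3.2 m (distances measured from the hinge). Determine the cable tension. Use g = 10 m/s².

T ≈ 279 N

Choose the hinge as the axis so the unknown hinge reaction has zero arm there.
Battery pack: 31 × 10 = 310 N down at 3.2 m → arm 3.2 m, τ = 310 × 3.2 = 992 N·m clockwise.
Total clockwise load moment = 992 N·m.
The cable tension T acts at 4.8 m; only its component perpendicular to the boom, T sinθ, produces torque. sinθ = h/√(h²+d²) = 5.3/√(5.3²+4.8²) = 0.7412.
For rotational equilibrium, T × 4.8 × 0.7412 = 992, so T = 992 / 3.558 = 279 N.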